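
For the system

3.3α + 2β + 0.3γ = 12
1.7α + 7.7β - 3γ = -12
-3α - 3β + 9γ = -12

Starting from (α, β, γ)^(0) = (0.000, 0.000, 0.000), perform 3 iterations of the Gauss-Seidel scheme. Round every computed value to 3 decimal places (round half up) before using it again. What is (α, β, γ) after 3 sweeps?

Iteration 1:
  α = (12 - (2)·0.000 - (0.3)·0.000) / (3.3) = 3.636
  β = (-12 - (1.7)·3.636 - (-3)·0.000) / (7.7) = -2.361
  γ = (-12 - (-3)·3.636 - (-3)·-2.361) / (9) = -0.908
Iteration 2:
  α = (12 - (2)·-2.361 - (0.3)·-0.908) / (3.3) = 5.150
  β = (-12 - (1.7)·5.150 - (-3)·-0.908) / (7.7) = -3.049
  γ = (-12 - (-3)·5.150 - (-3)·-3.049) / (9) = -0.633
Iteration 3:
  α = (12 - (2)·-3.049 - (0.3)·-0.633) / (3.3) = 5.542
  β = (-12 - (1.7)·5.542 - (-3)·-0.633) / (7.7) = -3.029
  γ = (-12 - (-3)·5.542 - (-3)·-3.029) / (9) = -0.496

(5.542, -3.029, -0.496)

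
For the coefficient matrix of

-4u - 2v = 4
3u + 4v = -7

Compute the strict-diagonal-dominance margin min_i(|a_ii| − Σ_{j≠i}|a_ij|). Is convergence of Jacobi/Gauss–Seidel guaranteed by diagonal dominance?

row 1: |-4| − (2) = 2
row 2: |4| − (3) = 1
minimum over rows = 1 → strictly diagonally dominant (convergence guaranteed)

1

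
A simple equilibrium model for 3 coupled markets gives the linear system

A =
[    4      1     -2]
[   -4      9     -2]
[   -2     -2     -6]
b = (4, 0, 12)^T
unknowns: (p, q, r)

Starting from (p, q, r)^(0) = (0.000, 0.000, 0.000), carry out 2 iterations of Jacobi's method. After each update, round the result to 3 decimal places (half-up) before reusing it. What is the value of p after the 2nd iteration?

0.000

Iteration 1:
  p = (4 - (1)·0.000 - (-2)·0.000) / (4) = 1.000
  q = (0 - (-4)·0.000 - (-2)·0.000) / (9) = 0.000
  r = (12 - (-2)·0.000 - (-2)·0.000) / (-6) = -2.000
Iteration 2:
  p = (4 - (1)·0.000 - (-2)·-2.000) / (4) = 0.000
  q = (0 - (-4)·1.000 - (-2)·-2.000) / (9) = 0.000
  r = (12 - (-2)·1.000 - (-2)·0.000) / (-6) = -2.333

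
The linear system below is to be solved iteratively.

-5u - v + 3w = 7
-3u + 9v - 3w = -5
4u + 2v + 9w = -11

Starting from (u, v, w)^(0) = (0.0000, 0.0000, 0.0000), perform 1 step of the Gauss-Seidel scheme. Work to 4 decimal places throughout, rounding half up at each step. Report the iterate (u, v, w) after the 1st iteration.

Iteration 1:
  u = (7 - (-1)·0.0000 - (3)·0.0000) / (-5) = -1.4000
  v = (-5 - (-3)·-1.4000 - (-3)·0.0000) / (9) = -1.0222
  w = (-11 - (4)·-1.4000 - (2)·-1.0222) / (9) = -0.3728

(-1.4000, -1.0222, -0.3728)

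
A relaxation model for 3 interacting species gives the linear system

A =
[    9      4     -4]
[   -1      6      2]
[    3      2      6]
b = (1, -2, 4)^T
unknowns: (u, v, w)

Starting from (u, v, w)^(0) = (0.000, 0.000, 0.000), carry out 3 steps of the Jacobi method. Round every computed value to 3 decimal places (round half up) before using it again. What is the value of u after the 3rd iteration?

0.671

Iteration 1:
  u = (1 - (4)·0.000 - (-4)·0.000) / (9) = 0.111
  v = (-2 - (-1)·0.000 - (2)·0.000) / (6) = -0.333
  w = (4 - (3)·0.000 - (2)·0.000) / (6) = 0.667
Iteration 2:
  u = (1 - (4)·-0.333 - (-4)·0.667) / (9) = 0.556
  v = (-2 - (-1)·0.111 - (2)·0.667) / (6) = -0.537
  w = (4 - (3)·0.111 - (2)·-0.333) / (6) = 0.722
Iteration 3:
  u = (1 - (4)·-0.537 - (-4)·0.722) / (9) = 0.671
  v = (-2 - (-1)·0.556 - (2)·0.722) / (6) = -0.481
  w = (4 - (3)·0.556 - (2)·-0.537) / (6) = 0.568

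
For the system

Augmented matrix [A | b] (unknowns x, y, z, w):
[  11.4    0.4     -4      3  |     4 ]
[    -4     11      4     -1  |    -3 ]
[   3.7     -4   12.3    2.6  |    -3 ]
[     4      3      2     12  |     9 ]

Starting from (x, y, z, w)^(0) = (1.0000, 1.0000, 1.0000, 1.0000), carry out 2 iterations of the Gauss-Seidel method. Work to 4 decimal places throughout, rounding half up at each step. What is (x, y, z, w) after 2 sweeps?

(-0.1021, 0.0227, -0.3819, 0.8420)

Iteration 1:
  x = (4 - (0.4)·1.0000 - (-4)·1.0000 - (3)·1.0000) / (11.4) = 0.4035
  y = (-3 - (-4)·0.4035 - (4)·1.0000 - (-1)·1.0000) / (11) = -0.3987
  z = (-3 - (3.7)·0.4035 - (-4)·-0.3987 - (2.6)·1.0000) / (12.3) = -0.7063
  w = (9 - (4)·0.4035 - (3)·-0.3987 - (2)·-0.7063) / (12) = 0.8329
Iteration 2:
  x = (4 - (0.4)·-0.3987 - (-4)·-0.7063 - (3)·0.8329) / (11.4) = -0.1021
  y = (-3 - (-4)·-0.1021 - (4)·-0.7063 - (-1)·0.8329) / (11) = 0.0227
  z = (-3 - (3.7)·-0.1021 - (-4)·0.0227 - (2.6)·0.8329) / (12.3) = -0.3819
  w = (9 - (4)·-0.1021 - (3)·0.0227 - (2)·-0.3819) / (12) = 0.8420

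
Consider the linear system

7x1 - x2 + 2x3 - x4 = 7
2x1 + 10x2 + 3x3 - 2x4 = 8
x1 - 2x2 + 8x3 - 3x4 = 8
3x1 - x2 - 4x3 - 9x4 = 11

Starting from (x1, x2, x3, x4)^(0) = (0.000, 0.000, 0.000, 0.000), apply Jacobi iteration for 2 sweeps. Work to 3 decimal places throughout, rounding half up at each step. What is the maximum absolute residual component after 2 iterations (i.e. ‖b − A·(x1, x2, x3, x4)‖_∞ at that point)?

1.744

Iteration 1:
  x1 = (7 - (-1)·0.000 - (2)·0.000 - (-1)·0.000) / (7) = 1.000
  x2 = (8 - (2)·0.000 - (3)·0.000 - (-2)·0.000) / (10) = 0.800
  x3 = (8 - (1)·0.000 - (-2)·0.000 - (-3)·0.000) / (8) = 1.000
  x4 = (11 - (3)·0.000 - (-1)·0.000 - (-4)·0.000) / (-9) = -1.222
Iteration 2:
  x1 = (7 - (-1)·0.800 - (2)·1.000 - (-1)·-1.222) / (7) = 0.654
  x2 = (8 - (2)·1.000 - (3)·1.000 - (-2)·-1.222) / (10) = 0.056
  x3 = (8 - (1)·1.000 - (-2)·0.800 - (-3)·-1.222) / (8) = 0.617
  x4 = (11 - (3)·1.000 - (-1)·0.800 - (-4)·1.000) / (-9) = -1.422
Residual b − A·x = (-0.178, 1.437, -1.744, -1.236); ∞-norm = 1.744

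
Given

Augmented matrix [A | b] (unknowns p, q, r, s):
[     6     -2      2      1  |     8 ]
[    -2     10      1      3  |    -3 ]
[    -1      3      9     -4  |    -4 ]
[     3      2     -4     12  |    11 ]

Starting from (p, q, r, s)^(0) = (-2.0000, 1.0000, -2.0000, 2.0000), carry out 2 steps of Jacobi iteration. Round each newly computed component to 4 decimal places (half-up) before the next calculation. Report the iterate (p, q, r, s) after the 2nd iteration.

(0.9065, -0.0639, 0.4037, 0.5630)

Iteration 1:
  p = (8 - (-2)·1.0000 - (2)·-2.0000 - (1)·2.0000) / (6) = 2.0000
  q = (-3 - (-2)·-2.0000 - (1)·-2.0000 - (3)·2.0000) / (10) = -1.1000
  r = (-4 - (-1)·-2.0000 - (3)·1.0000 - (-4)·2.0000) / (9) = -0.1111
  s = (11 - (3)·-2.0000 - (2)·1.0000 - (-4)·-2.0000) / (12) = 0.5833
Iteration 2:
  p = (8 - (-2)·-1.1000 - (2)·-0.1111 - (1)·0.5833) / (6) = 0.9065
  q = (-3 - (-2)·2.0000 - (1)·-0.1111 - (3)·0.5833) / (10) = -0.0639
  r = (-4 - (-1)·2.0000 - (3)·-1.1000 - (-4)·0.5833) / (9) = 0.4037
  s = (11 - (3)·2.0000 - (2)·-1.1000 - (-4)·-0.1111) / (12) = 0.5630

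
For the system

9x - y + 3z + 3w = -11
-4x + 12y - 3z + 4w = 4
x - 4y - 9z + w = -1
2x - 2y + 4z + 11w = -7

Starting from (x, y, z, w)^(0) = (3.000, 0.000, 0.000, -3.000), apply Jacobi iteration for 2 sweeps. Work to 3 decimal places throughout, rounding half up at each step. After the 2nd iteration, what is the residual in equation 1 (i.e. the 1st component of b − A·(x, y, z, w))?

-0.983

Iteration 1:
  x = (-11 - (-1)·0.000 - (3)·0.000 - (3)·-3.000) / (9) = -0.222
  y = (4 - (-4)·3.000 - (-3)·0.000 - (4)·-3.000) / (12) = 2.333
  z = (-1 - (1)·3.000 - (-4)·0.000 - (1)·-3.000) / (-9) = 0.111
  w = (-7 - (2)·3.000 - (-2)·0.000 - (4)·0.000) / (11) = -1.182
Iteration 2:
  x = (-11 - (-1)·2.333 - (3)·0.111 - (3)·-1.182) / (9) = -0.606
  y = (4 - (-4)·-0.222 - (-3)·0.111 - (4)·-1.182) / (12) = 0.681
  z = (-1 - (1)·-0.222 - (-4)·2.333 - (1)·-1.182) / (-9) = -1.082
  w = (-7 - (2)·-0.222 - (-2)·2.333 - (4)·0.111) / (11) = -0.212
Residual b − A·x = (-0.983, -8.994, -7.196, 2.234)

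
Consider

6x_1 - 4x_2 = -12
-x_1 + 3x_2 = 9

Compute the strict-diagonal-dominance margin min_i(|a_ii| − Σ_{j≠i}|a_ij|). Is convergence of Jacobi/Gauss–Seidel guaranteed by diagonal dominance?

row 1: |6| − (4) = 2
row 2: |3| − (1) = 2
minimum over rows = 2 → strictly diagonally dominant (convergence guaranteed)

2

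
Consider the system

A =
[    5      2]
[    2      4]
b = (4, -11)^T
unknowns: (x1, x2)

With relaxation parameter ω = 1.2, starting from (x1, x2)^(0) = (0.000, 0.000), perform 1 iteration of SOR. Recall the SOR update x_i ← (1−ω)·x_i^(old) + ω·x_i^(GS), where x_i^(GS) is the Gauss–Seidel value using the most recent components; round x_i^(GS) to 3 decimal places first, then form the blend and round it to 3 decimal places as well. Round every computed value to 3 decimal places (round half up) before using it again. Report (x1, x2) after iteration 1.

(0.960, -3.876)

Iteration 1:
  x1: GS value = (4 - (2)·0.000) / (5) = 0.800;  x1 ← (1−ω)·0.000 + ω·0.800 = 0.960
  x2: GS value = (-11 - (2)·0.960) / (4) = -3.230;  x2 ← (1−ω)·0.000 + ω·-3.230 = -3.876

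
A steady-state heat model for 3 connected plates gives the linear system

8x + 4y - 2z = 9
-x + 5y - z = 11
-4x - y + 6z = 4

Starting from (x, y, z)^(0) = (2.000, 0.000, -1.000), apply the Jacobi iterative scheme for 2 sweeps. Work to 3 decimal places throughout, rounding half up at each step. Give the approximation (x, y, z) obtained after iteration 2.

Iteration 1:
  x = (9 - (4)·0.000 - (-2)·-1.000) / (8) = 0.875
  y = (11 - (-1)·2.000 - (-1)·-1.000) / (5) = 2.400
  z = (4 - (-4)·2.000 - (-1)·0.000) / (6) = 2.000
Iteration 2:
  x = (9 - (4)·2.400 - (-2)·2.000) / (8) = 0.425
  y = (11 - (-1)·0.875 - (-1)·2.000) / (5) = 2.775
  z = (4 - (-4)·0.875 - (-1)·2.400) / (6) = 1.650

(0.425, 2.775, 1.650)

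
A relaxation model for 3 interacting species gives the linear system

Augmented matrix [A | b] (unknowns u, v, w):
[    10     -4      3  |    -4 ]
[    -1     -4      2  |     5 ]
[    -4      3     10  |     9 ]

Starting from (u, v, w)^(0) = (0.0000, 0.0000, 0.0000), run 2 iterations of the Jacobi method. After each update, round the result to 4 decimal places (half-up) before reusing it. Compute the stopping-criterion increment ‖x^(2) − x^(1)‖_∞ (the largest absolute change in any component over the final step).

Iteration 1:
  u = (-4 - (-4)·0.0000 - (3)·0.0000) / (10) = -0.4000
  v = (5 - (-1)·0.0000 - (2)·0.0000) / (-4) = -1.2500
  w = (9 - (-4)·0.0000 - (3)·0.0000) / (10) = 0.9000
Iteration 2:
  u = (-4 - (-4)·-1.2500 - (3)·0.9000) / (10) = -1.1700
  v = (5 - (-1)·-0.4000 - (2)·0.9000) / (-4) = -0.7000
  w = (9 - (-4)·-0.4000 - (3)·-1.2500) / (10) = 1.1150
Change: (-0.7700, 0.5500, 0.2150) → max |·| = 0.7700

0.7700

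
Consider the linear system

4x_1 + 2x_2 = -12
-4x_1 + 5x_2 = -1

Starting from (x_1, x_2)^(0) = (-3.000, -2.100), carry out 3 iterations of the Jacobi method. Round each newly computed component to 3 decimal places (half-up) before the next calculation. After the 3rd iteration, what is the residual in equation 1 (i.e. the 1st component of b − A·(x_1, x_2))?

-0.400

Iteration 1:
  x_1 = (-12 - (2)·-2.100) / (4) = -1.950
  x_2 = (-1 - (-4)·-3.000) / (5) = -2.600
Iteration 2:
  x_1 = (-12 - (2)·-2.600) / (4) = -1.700
  x_2 = (-1 - (-4)·-1.950) / (5) = -1.760
Iteration 3:
  x_1 = (-12 - (2)·-1.760) / (4) = -2.120
  x_2 = (-1 - (-4)·-1.700) / (5) = -1.560
Residual b − A·x = (-0.400, -1.680)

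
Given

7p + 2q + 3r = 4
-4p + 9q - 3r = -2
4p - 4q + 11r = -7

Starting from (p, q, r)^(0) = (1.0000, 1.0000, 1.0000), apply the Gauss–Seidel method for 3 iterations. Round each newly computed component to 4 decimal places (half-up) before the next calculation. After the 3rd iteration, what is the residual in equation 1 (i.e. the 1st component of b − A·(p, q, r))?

Iteration 1:
  p = (4 - (2)·1.0000 - (3)·1.0000) / (7) = -0.1429
  q = (-2 - (-4)·-0.1429 - (-3)·1.0000) / (9) = 0.0476
  r = (-7 - (4)·-0.1429 - (-4)·0.0476) / (11) = -0.5671
Iteration 2:
  p = (4 - (2)·0.0476 - (3)·-0.5671) / (7) = 0.8009
  q = (-2 - (-4)·0.8009 - (-3)·-0.5671) / (9) = -0.0553
  r = (-7 - (4)·0.8009 - (-4)·-0.0553) / (11) = -0.9477
Iteration 3:
  p = (4 - (2)·-0.0553 - (3)·-0.9477) / (7) = 0.9934
  q = (-2 - (-4)·0.9934 - (-3)·-0.9477) / (9) = -0.0966
  r = (-7 - (4)·0.9934 - (-4)·-0.0966) / (11) = -1.0327
Residual b − A·x = (0.3375, -0.2551, -0.0003)

0.3375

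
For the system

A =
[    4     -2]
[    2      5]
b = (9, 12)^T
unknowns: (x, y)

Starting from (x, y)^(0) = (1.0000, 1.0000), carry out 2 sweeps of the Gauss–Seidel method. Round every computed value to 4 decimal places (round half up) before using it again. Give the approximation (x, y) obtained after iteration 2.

Iteration 1:
  x = (9 - (-2)·1.0000) / (4) = 2.7500
  y = (12 - (2)·2.7500) / (5) = 1.3000
Iteration 2:
  x = (9 - (-2)·1.3000) / (4) = 2.9000
  y = (12 - (2)·2.9000) / (5) = 1.2400

(2.9000, 1.2400)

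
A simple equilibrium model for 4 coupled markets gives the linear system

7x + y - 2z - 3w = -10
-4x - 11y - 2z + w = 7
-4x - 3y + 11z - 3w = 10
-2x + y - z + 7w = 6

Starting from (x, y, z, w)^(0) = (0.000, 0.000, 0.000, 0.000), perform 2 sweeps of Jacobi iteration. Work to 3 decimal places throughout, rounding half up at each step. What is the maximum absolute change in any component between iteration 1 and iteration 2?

Iteration 1:
  x = (-10 - (1)·0.000 - (-2)·0.000 - (-3)·0.000) / (7) = -1.429
  y = (7 - (-4)·0.000 - (-2)·0.000 - (1)·0.000) / (-11) = -0.636
  z = (10 - (-4)·0.000 - (-3)·0.000 - (-3)·0.000) / (11) = 0.909
  w = (6 - (-2)·0.000 - (1)·0.000 - (-1)·0.000) / (7) = 0.857
Iteration 2:
  x = (-10 - (1)·-0.636 - (-2)·0.909 - (-3)·0.857) / (7) = -0.711
  y = (7 - (-4)·-1.429 - (-2)·0.909 - (1)·0.857) / (-11) = -0.204
  z = (10 - (-4)·-1.429 - (-3)·-0.636 - (-3)·0.857) / (11) = 0.450
  w = (6 - (-2)·-1.429 - (1)·-0.636 - (-1)·0.909) / (7) = 0.670
Change: (0.718, 0.432, -0.459, -0.187) → max |·| = 0.718

0.718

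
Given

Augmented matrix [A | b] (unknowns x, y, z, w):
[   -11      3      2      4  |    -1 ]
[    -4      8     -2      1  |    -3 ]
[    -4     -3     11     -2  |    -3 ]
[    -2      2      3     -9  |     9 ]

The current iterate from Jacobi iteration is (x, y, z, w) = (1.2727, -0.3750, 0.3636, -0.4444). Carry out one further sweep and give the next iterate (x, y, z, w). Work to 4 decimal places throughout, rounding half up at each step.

One sweep:
  x = (-1 - (3)·-0.3750 - (2)·0.3636 - (4)·-0.4444) / (-11) = -0.1069
  y = (-3 - (-4)·1.2727 - (-2)·0.3636 - (1)·-0.4444) / (8) = 0.4078
  z = (-3 - (-4)·1.2727 - (-3)·-0.3750 - (-2)·-0.4444) / (11) = 0.0070
  w = (9 - (-2)·1.2727 - (2)·-0.3750 - (3)·0.3636) / (-9) = -1.2450

(-0.1069, 0.4078, 0.0070, -1.2450)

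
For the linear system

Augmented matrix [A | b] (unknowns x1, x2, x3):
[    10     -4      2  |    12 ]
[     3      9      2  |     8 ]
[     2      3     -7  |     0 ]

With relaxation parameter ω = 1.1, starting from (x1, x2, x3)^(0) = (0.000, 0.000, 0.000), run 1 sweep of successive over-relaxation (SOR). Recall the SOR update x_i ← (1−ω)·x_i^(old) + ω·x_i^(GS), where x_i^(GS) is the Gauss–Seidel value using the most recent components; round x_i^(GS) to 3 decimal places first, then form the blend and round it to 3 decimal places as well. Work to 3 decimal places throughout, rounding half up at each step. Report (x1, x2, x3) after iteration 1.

Iteration 1:
  x1: GS value = (12 - (-4)·0.000 - (2)·0.000) / (10) = 1.200;  x1 ← (1−ω)·0.000 + ω·1.200 = 1.320
  x2: GS value = (8 - (3)·1.320 - (2)·0.000) / (9) = 0.449;  x2 ← (1−ω)·0.000 + ω·0.449 = 0.494
  x3: GS value = (0 - (2)·1.320 - (3)·0.494) / (-7) = 0.589;  x3 ← (1−ω)·0.000 + ω·0.589 = 0.648

(1.320, 0.494, 0.648)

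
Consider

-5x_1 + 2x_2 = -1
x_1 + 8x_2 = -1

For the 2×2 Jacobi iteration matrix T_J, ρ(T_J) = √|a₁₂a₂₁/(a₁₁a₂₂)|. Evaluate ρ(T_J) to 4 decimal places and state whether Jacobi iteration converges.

a₁₂a₂₁/(a₁₁a₂₂) = (2)·(1) / ((-5)·(8)) = -0.050000
ρ = √|-0.050000| = √0.050000 = 0.2236
ρ < 1, so Jacobi converges

0.2236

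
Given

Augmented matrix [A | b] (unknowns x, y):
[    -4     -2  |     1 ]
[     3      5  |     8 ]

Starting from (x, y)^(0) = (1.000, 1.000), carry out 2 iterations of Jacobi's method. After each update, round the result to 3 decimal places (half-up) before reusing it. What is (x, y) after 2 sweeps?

(-0.750, 2.050)

Iteration 1:
  x = (1 - (-2)·1.000) / (-4) = -0.750
  y = (8 - (3)·1.000) / (5) = 1.000
Iteration 2:
  x = (1 - (-2)·1.000) / (-4) = -0.750
  y = (8 - (3)·-0.750) / (5) = 2.050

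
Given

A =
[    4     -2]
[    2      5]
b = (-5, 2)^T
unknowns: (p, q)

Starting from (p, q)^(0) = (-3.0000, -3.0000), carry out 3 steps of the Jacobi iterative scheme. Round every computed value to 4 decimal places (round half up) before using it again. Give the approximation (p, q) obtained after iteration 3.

Iteration 1:
  p = (-5 - (-2)·-3.0000) / (4) = -2.7500
  q = (2 - (2)·-3.0000) / (5) = 1.6000
Iteration 2:
  p = (-5 - (-2)·1.6000) / (4) = -0.4500
  q = (2 - (2)·-2.7500) / (5) = 1.5000
Iteration 3:
  p = (-5 - (-2)·1.5000) / (4) = -0.5000
  q = (2 - (2)·-0.4500) / (5) = 0.5800

(-0.5000, 0.5800)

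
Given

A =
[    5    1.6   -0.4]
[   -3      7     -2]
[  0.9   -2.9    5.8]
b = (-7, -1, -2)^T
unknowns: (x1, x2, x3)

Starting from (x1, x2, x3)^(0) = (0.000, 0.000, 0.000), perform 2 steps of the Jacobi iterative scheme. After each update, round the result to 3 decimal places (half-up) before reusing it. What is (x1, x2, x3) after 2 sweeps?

Iteration 1:
  x1 = (-7 - (1.6)·0.000 - (-0.4)·0.000) / (5) = -1.400
  x2 = (-1 - (-3)·0.000 - (-2)·0.000) / (7) = -0.143
  x3 = (-2 - (0.9)·0.000 - (-2.9)·0.000) / (5.8) = -0.345
Iteration 2:
  x1 = (-7 - (1.6)·-0.143 - (-0.4)·-0.345) / (5) = -1.382
  x2 = (-1 - (-3)·-1.400 - (-2)·-0.345) / (7) = -0.841
  x3 = (-2 - (0.9)·-1.400 - (-2.9)·-0.143) / (5.8) = -0.199

(-1.382, -0.841, -0.199)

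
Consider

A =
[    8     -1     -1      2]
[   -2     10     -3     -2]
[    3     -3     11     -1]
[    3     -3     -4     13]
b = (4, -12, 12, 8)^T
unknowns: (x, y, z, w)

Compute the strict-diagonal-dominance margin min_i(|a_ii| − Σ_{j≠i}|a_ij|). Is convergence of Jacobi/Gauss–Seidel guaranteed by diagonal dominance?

3

row 1: |8| − (1+1+2) = 4
row 2: |10| − (2+3+2) = 3
row 3: |11| − (3+3+1) = 4
row 4: |13| − (3+3+4) = 3
minimum over rows = 3 → strictly diagonally dominant (convergence guaranteed)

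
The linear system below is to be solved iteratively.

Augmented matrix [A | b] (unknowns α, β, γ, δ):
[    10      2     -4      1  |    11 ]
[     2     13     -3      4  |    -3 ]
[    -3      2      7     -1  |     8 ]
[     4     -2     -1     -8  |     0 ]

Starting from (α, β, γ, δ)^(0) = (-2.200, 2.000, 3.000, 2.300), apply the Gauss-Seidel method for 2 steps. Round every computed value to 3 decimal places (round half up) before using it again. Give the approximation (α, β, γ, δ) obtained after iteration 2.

(2.066, -0.217, 2.186, 0.814)

Iteration 1:
  α = (11 - (2)·2.000 - (-4)·3.000 - (1)·2.300) / (10) = 1.670
  β = (-3 - (2)·1.670 - (-3)·3.000 - (4)·2.300) / (13) = -0.503
  γ = (8 - (-3)·1.670 - (2)·-0.503 - (-1)·2.300) / (7) = 2.331
  δ = (0 - (4)·1.670 - (-2)·-0.503 - (-1)·2.331) / (-8) = 0.669
Iteration 2:
  α = (11 - (2)·-0.503 - (-4)·2.331 - (1)·0.669) / (10) = 2.066
  β = (-3 - (2)·2.066 - (-3)·2.331 - (4)·0.669) / (13) = -0.217
  γ = (8 - (-3)·2.066 - (2)·-0.217 - (-1)·0.669) / (7) = 2.186
  δ = (0 - (4)·2.066 - (-2)·-0.217 - (-1)·2.186) / (-8) = 0.814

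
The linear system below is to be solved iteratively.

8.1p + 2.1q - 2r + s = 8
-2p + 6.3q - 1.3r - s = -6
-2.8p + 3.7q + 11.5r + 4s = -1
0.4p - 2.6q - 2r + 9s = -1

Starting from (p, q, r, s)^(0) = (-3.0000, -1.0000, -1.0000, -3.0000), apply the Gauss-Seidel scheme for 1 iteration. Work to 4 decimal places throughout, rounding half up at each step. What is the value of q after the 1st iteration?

-1.1999

Iteration 1:
  p = (8 - (2.1)·-1.0000 - (-2)·-1.0000 - (1)·-3.0000) / (8.1) = 1.3704
  q = (-6 - (-2)·1.3704 - (-1.3)·-1.0000 - (-1)·-3.0000) / (6.3) = -1.1999
  r = (-1 - (-2.8)·1.3704 - (3.7)·-1.1999 - (4)·-3.0000) / (11.5) = 1.6762
  s = (-1 - (0.4)·1.3704 - (-2.6)·-1.1999 - (-2)·1.6762) / (9) = -0.1462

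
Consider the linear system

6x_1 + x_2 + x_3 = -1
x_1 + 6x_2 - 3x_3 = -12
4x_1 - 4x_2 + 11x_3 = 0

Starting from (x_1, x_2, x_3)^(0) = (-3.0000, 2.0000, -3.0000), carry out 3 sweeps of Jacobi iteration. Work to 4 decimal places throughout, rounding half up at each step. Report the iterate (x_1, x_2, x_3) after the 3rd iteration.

Iteration 1:
  x_1 = (-1 - (1)·2.0000 - (1)·-3.0000) / (6) = 0.0000
  x_2 = (-12 - (1)·-3.0000 - (-3)·-3.0000) / (6) = -3.0000
  x_3 = (0 - (4)·-3.0000 - (-4)·2.0000) / (11) = 1.8182
Iteration 2:
  x_1 = (-1 - (1)·-3.0000 - (1)·1.8182) / (6) = 0.0303
  x_2 = (-12 - (1)·0.0000 - (-3)·1.8182) / (6) = -1.0909
  x_3 = (0 - (4)·0.0000 - (-4)·-3.0000) / (11) = -1.0909
Iteration 3:
  x_1 = (-1 - (1)·-1.0909 - (1)·-1.0909) / (6) = 0.1970
  x_2 = (-12 - (1)·0.0303 - (-3)·-1.0909) / (6) = -2.5505
  x_3 = (0 - (4)·0.0303 - (-4)·-1.0909) / (11) = -0.4077

(0.1970, -2.5505, -0.4077)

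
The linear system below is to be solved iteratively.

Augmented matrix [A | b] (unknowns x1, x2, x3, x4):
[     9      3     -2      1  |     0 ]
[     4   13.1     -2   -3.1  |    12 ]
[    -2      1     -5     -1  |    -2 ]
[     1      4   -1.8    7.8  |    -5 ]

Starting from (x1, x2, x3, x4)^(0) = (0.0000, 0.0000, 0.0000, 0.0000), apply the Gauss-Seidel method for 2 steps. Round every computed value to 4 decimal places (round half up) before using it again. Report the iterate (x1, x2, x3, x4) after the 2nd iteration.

Iteration 1:
  x1 = (0 - (3)·0.0000 - (-2)·0.0000 - (1)·0.0000) / (9) = 0.0000
  x2 = (12 - (4)·0.0000 - (-2)·0.0000 - (-3.1)·0.0000) / (13.1) = 0.9160
  x3 = (-2 - (-2)·0.0000 - (1)·0.9160 - (-1)·0.0000) / (-5) = 0.5832
  x4 = (-5 - (1)·0.0000 - (4)·0.9160 - (-1.8)·0.5832) / (7.8) = -0.9762
Iteration 2:
  x1 = (0 - (3)·0.9160 - (-2)·0.5832 - (1)·-0.9762) / (9) = -0.0673
  x2 = (12 - (4)·-0.0673 - (-2)·0.5832 - (-3.1)·-0.9762) / (13.1) = 0.7946
  x3 = (-2 - (-2)·-0.0673 - (1)·0.7946 - (-1)·-0.9762) / (-5) = 0.7811
  x4 = (-5 - (1)·-0.0673 - (4)·0.7946 - (-1.8)·0.7811) / (7.8) = -0.8596

(-0.0673, 0.7946, 0.7811, -0.8596)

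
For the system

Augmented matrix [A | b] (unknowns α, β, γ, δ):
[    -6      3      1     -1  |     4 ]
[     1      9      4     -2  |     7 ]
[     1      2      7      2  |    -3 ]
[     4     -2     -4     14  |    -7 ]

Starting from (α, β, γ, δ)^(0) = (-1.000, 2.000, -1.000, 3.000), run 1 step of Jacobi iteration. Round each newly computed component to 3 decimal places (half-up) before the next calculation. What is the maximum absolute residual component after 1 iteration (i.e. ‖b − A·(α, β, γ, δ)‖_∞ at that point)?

5.759

Iteration 1:
  α = (4 - (3)·2.000 - (1)·-1.000 - (-1)·3.000) / (-6) = -0.333
  β = (7 - (1)·-1.000 - (4)·-1.000 - (-2)·3.000) / (9) = 2.000
  γ = (-3 - (1)·-1.000 - (2)·2.000 - (2)·3.000) / (7) = -1.714
  δ = (-7 - (4)·-1.000 - (-2)·2.000 - (-4)·-1.000) / (14) = -0.214
Residual b − A·x = (-2.498, -4.239, 5.759, -5.528); ∞-norm = 5.759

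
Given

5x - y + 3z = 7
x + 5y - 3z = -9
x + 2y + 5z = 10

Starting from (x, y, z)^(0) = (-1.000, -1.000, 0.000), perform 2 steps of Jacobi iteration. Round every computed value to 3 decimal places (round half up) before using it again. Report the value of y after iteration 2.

Iteration 1:
  x = (7 - (-1)·-1.000 - (3)·0.000) / (5) = 1.200
  y = (-9 - (1)·-1.000 - (-3)·0.000) / (5) = -1.600
  z = (10 - (1)·-1.000 - (2)·-1.000) / (5) = 2.600
Iteration 2:
  x = (7 - (-1)·-1.600 - (3)·2.600) / (5) = -0.480
  y = (-9 - (1)·1.200 - (-3)·2.600) / (5) = -0.480
  z = (10 - (1)·1.200 - (2)·-1.600) / (5) = 2.400

-0.480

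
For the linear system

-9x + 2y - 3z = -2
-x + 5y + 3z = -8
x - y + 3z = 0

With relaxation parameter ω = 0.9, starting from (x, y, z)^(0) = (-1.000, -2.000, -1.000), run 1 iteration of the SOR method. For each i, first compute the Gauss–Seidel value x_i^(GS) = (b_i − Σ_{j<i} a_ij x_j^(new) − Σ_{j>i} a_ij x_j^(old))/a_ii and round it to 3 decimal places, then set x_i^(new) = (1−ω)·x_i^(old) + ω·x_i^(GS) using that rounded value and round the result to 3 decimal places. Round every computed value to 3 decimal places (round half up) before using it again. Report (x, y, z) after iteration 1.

(0.000, -1.100, -0.430)

Iteration 1:
  x: GS value = (-2 - (2)·-2.000 - (-3)·-1.000) / (-9) = 0.111;  x ← (1−ω)·-1.000 + ω·0.111 = 0.000
  y: GS value = (-8 - (-1)·0.000 - (3)·-1.000) / (5) = -1.000;  y ← (1−ω)·-2.000 + ω·-1.000 = -1.100
  z: GS value = (0 - (1)·0.000 - (-1)·-1.100) / (3) = -0.367;  z ← (1−ω)·-1.000 + ω·-0.367 = -0.430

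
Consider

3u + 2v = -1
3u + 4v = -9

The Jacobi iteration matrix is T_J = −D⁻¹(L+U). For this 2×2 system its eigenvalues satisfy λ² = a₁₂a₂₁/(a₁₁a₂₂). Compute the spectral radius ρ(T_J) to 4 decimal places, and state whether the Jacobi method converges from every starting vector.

0.7071

a₁₂a₂₁/(a₁₁a₂₂) = (2)·(3) / ((3)·(4)) = 0.500000
ρ = √|0.500000| = √0.500000 = 0.7071
ρ < 1, so Jacobi converges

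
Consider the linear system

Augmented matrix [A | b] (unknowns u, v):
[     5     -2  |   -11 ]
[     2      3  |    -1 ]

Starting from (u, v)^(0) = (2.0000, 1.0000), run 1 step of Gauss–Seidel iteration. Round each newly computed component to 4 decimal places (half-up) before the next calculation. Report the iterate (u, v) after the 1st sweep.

(-1.8000, 0.8667)

Iteration 1:
  u = (-11 - (-2)·1.0000) / (5) = -1.8000
  v = (-1 - (2)·-1.8000) / (3) = 0.8667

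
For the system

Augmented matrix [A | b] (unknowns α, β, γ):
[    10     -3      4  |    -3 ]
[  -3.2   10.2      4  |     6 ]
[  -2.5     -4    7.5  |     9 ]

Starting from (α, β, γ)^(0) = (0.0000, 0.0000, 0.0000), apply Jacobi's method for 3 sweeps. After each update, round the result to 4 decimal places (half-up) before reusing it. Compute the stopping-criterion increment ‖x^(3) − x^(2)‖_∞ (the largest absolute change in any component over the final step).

0.4023

Iteration 1:
  α = (-3 - (-3)·0.0000 - (4)·0.0000) / (10) = -0.3000
  β = (6 - (-3.2)·0.0000 - (4)·0.0000) / (10.2) = 0.5882
  γ = (9 - (-2.5)·0.0000 - (-4)·0.0000) / (7.5) = 1.2000
Iteration 2:
  α = (-3 - (-3)·0.5882 - (4)·1.2000) / (10) = -0.6035
  β = (6 - (-3.2)·-0.3000 - (4)·1.2000) / (10.2) = 0.0235
  γ = (9 - (-2.5)·-0.3000 - (-4)·0.5882) / (7.5) = 1.4137
Iteration 3:
  α = (-3 - (-3)·0.0235 - (4)·1.4137) / (10) = -0.8584
  β = (6 - (-3.2)·-0.6035 - (4)·1.4137) / (10.2) = -0.1555
  γ = (9 - (-2.5)·-0.6035 - (-4)·0.0235) / (7.5) = 1.0114
Change: (-0.2549, -0.1790, -0.4023) → max |·| = 0.4023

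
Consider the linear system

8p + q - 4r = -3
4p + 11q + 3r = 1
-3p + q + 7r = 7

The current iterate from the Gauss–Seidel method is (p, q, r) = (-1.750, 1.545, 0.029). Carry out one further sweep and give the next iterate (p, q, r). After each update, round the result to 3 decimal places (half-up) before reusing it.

(-0.554, 0.284, 0.722)

One sweep:
  p = (-3 - (1)·1.545 - (-4)·0.029) / (8) = -0.554
  q = (1 - (4)·-0.554 - (3)·0.029) / (11) = 0.284
  r = (7 - (-3)·-0.554 - (1)·0.284) / (7) = 0.722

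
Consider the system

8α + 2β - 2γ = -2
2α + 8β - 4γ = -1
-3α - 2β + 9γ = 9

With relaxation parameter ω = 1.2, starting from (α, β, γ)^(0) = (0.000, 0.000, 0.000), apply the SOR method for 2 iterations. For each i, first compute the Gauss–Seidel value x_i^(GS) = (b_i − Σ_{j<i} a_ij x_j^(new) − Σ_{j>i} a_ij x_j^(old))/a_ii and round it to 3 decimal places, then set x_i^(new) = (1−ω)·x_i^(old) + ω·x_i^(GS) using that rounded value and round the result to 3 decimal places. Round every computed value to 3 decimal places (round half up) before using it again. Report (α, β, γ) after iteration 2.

Iteration 1:
  α: GS value = (-2 - (2)·0.000 - (-2)·0.000) / (8) = -0.250;  α ← (1−ω)·0.000 + ω·-0.250 = -0.300
  β: GS value = (-1 - (2)·-0.300 - (-4)·0.000) / (8) = -0.050;  β ← (1−ω)·0.000 + ω·-0.050 = -0.060
  γ: GS value = (9 - (-3)·-0.300 - (-2)·-0.060) / (9) = 0.887;  γ ← (1−ω)·0.000 + ω·0.887 = 1.064
Iteration 2:
  α: GS value = (-2 - (2)·-0.060 - (-2)·1.064) / (8) = 0.031;  α ← (1−ω)·-0.300 + ω·0.031 = 0.097
  β: GS value = (-1 - (2)·0.097 - (-4)·1.064) / (8) = 0.383;  β ← (1−ω)·-0.060 + ω·0.383 = 0.472
  γ: GS value = (9 - (-3)·0.097 - (-2)·0.472) / (9) = 1.137;  γ ← (1−ω)·1.064 + ω·1.137 = 1.152

(0.097, 0.472, 1.152)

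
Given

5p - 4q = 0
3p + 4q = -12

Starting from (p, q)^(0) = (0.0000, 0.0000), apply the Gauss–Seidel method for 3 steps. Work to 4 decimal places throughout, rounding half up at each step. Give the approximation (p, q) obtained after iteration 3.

(-0.9600, -2.2800)

Iteration 1:
  p = (0 - (-4)·0.0000) / (5) = 0.0000
  q = (-12 - (3)·0.0000) / (4) = -3.0000
Iteration 2:
  p = (0 - (-4)·-3.0000) / (5) = -2.4000
  q = (-12 - (3)·-2.4000) / (4) = -1.2000
Iteration 3:
  p = (0 - (-4)·-1.2000) / (5) = -0.9600
  q = (-12 - (3)·-0.9600) / (4) = -2.2800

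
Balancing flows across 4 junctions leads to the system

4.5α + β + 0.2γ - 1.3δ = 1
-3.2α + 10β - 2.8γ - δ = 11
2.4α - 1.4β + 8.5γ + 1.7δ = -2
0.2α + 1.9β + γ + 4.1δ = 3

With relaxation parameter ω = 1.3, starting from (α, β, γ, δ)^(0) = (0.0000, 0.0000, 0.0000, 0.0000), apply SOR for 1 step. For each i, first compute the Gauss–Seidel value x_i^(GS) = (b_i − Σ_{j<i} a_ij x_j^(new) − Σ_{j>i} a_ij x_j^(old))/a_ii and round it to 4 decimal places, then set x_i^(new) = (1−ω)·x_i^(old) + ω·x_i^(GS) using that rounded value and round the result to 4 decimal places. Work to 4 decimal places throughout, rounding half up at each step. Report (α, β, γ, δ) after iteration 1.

(0.2889, 1.5501, -0.0801, 0.0244)

Iteration 1:
  α: GS value = (1 - (1)·0.0000 - (0.2)·0.0000 - (-1.3)·0.0000) / (4.5) = 0.2222;  α ← (1−ω)·0.0000 + ω·0.2222 = 0.2889
  β: GS value = (11 - (-3.2)·0.2889 - (-2.8)·0.0000 - (-1)·0.0000) / (10) = 1.1924;  β ← (1−ω)·0.0000 + ω·1.1924 = 1.5501
  γ: GS value = (-2 - (2.4)·0.2889 - (-1.4)·1.5501 - (1.7)·0.0000) / (8.5) = -0.0616;  γ ← (1−ω)·0.0000 + ω·-0.0616 = -0.0801
  δ: GS value = (3 - (0.2)·0.2889 - (1.9)·1.5501 - (1)·-0.0801) / (4.1) = 0.0188;  δ ← (1−ω)·0.0000 + ω·0.0188 = 0.0244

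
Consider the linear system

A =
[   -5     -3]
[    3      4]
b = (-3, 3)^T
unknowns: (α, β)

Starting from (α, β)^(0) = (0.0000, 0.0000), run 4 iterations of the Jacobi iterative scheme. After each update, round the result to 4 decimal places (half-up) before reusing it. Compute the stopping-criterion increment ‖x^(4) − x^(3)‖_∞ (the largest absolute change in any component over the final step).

0.2025

Iteration 1:
  α = (-3 - (-3)·0.0000) / (-5) = 0.6000
  β = (3 - (3)·0.0000) / (4) = 0.7500
Iteration 2:
  α = (-3 - (-3)·0.7500) / (-5) = 0.1500
  β = (3 - (3)·0.6000) / (4) = 0.3000
Iteration 3:
  α = (-3 - (-3)·0.3000) / (-5) = 0.4200
  β = (3 - (3)·0.1500) / (4) = 0.6375
Iteration 4:
  α = (-3 - (-3)·0.6375) / (-5) = 0.2175
  β = (3 - (3)·0.4200) / (4) = 0.4350
Change: (-0.2025, -0.2025) → max |·| = 0.2025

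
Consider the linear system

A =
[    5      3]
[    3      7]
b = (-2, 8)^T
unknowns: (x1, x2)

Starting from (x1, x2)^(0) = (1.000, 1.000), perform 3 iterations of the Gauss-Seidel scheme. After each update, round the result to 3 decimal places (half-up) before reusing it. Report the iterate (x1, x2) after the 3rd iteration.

(-1.431, 1.756)

Iteration 1:
  x1 = (-2 - (3)·1.000) / (5) = -1.000
  x2 = (8 - (3)·-1.000) / (7) = 1.571
Iteration 2:
  x1 = (-2 - (3)·1.571) / (5) = -1.343
  x2 = (8 - (3)·-1.343) / (7) = 1.718
Iteration 3:
  x1 = (-2 - (3)·1.718) / (5) = -1.431
  x2 = (8 - (3)·-1.431) / (7) = 1.756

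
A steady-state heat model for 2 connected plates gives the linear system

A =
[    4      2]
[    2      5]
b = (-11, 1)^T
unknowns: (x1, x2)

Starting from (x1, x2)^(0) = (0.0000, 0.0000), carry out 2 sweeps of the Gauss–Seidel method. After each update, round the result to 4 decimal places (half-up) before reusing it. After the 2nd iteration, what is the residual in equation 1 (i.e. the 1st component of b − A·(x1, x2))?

Iteration 1:
  x1 = (-11 - (2)·0.0000) / (4) = -2.7500
  x2 = (1 - (2)·-2.7500) / (5) = 1.3000
Iteration 2:
  x1 = (-11 - (2)·1.3000) / (4) = -3.4000
  x2 = (1 - (2)·-3.4000) / (5) = 1.5600
Residual b − A·x = (-0.5200, 0.0000)

-0.5200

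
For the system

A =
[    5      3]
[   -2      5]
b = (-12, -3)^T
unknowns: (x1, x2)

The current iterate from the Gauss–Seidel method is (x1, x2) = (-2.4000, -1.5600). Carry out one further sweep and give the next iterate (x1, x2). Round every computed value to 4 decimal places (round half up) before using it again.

(-1.4640, -1.1856)

One sweep:
  x1 = (-12 - (3)·-1.5600) / (5) = -1.4640
  x2 = (-3 - (-2)·-1.4640) / (5) = -1.1856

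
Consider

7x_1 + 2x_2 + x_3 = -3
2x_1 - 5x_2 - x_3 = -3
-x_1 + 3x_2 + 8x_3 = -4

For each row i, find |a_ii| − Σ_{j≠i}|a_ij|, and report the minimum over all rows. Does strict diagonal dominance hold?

2

row 1: |7| − (2+1) = 4
row 2: |-5| − (2+1) = 2
row 3: |8| − (1+3) = 4
minimum over rows = 2 → strictly diagonally dominant (convergence guaranteed)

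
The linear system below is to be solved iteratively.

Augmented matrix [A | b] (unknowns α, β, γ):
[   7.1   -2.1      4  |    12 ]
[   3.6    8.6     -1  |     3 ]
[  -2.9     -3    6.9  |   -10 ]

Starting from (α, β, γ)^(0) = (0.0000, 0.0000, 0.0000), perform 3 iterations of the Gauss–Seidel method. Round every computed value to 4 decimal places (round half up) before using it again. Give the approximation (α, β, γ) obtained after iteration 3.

Iteration 1:
  α = (12 - (-2.1)·0.0000 - (4)·0.0000) / (7.1) = 1.6901
  β = (3 - (3.6)·1.6901 - (-1)·0.0000) / (8.6) = -0.3586
  γ = (-10 - (-2.9)·1.6901 - (-3)·-0.3586) / (6.9) = -0.8949
Iteration 2:
  α = (12 - (-2.1)·-0.3586 - (4)·-0.8949) / (7.1) = 2.0882
  β = (3 - (3.6)·2.0882 - (-1)·-0.8949) / (8.6) = -0.6294
  γ = (-10 - (-2.9)·2.0882 - (-3)·-0.6294) / (6.9) = -0.8453
Iteration 3:
  α = (12 - (-2.1)·-0.6294 - (4)·-0.8453) / (7.1) = 1.9802
  β = (3 - (3.6)·1.9802 - (-1)·-0.8453) / (8.6) = -0.5784
  γ = (-10 - (-2.9)·1.9802 - (-3)·-0.5784) / (6.9) = -0.8685

(1.9802, -0.5784, -0.8685)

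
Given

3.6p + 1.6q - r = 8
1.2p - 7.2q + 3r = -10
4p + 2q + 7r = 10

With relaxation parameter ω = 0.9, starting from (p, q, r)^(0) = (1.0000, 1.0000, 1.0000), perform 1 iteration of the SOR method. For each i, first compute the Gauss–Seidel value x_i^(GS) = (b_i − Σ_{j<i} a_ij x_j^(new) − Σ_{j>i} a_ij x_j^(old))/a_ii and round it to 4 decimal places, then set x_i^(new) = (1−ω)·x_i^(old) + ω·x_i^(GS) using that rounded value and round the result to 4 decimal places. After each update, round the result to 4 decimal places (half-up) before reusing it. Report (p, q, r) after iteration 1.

Iteration 1:
  p: GS value = (8 - (1.6)·1.0000 - (-1)·1.0000) / (3.6) = 2.0556;  p ← (1−ω)·1.0000 + ω·2.0556 = 1.9500
  q: GS value = (-10 - (1.2)·1.9500 - (3)·1.0000) / (-7.2) = 2.1306;  q ← (1−ω)·1.0000 + ω·2.1306 = 2.0175
  r: GS value = (10 - (4)·1.9500 - (2)·2.0175) / (7) = -0.2621;  r ← (1−ω)·1.0000 + ω·-0.2621 = -0.1359

(1.9500, 2.0175, -0.1359)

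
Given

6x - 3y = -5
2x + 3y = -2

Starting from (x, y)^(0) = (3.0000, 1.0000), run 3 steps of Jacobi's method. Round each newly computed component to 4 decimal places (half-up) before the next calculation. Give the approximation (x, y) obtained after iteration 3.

Iteration 1:
  x = (-5 - (-3)·1.0000) / (6) = -0.3333
  y = (-2 - (2)·3.0000) / (3) = -2.6667
Iteration 2:
  x = (-5 - (-3)·-2.6667) / (6) = -2.1667
  y = (-2 - (2)·-0.3333) / (3) = -0.4445
Iteration 3:
  x = (-5 - (-3)·-0.4445) / (6) = -1.0556
  y = (-2 - (2)·-2.1667) / (3) = 0.7778

(-1.0556, 0.7778)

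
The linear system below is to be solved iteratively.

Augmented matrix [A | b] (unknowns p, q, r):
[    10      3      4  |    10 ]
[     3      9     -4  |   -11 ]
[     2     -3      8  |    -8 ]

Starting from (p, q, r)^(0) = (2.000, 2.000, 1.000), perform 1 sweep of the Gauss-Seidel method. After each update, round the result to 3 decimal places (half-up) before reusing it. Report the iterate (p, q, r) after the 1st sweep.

Iteration 1:
  p = (10 - (3)·2.000 - (4)·1.000) / (10) = 0.000
  q = (-11 - (3)·0.000 - (-4)·1.000) / (9) = -0.778
  r = (-8 - (2)·0.000 - (-3)·-0.778) / (8) = -1.292

(0.000, -0.778, -1.292)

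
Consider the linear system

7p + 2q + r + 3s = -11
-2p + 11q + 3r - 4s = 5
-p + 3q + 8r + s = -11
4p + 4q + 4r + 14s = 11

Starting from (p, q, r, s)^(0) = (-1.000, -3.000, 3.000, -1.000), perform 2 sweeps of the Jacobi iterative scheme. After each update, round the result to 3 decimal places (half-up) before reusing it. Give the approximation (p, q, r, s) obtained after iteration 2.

Iteration 1:
  p = (-11 - (2)·-3.000 - (1)·3.000 - (3)·-1.000) / (7) = -0.714
  q = (5 - (-2)·-1.000 - (3)·3.000 - (-4)·-1.000) / (11) = -0.909
  r = (-11 - (-1)·-1.000 - (3)·-3.000 - (1)·-1.000) / (8) = -0.250
  s = (11 - (4)·-1.000 - (4)·-3.000 - (4)·3.000) / (14) = 1.071
Iteration 2:
  p = (-11 - (2)·-0.909 - (1)·-0.250 - (3)·1.071) / (7) = -1.735
  q = (5 - (-2)·-0.714 - (3)·-0.250 - (-4)·1.071) / (11) = 0.782
  r = (-11 - (-1)·-0.714 - (3)·-0.909 - (1)·1.071) / (8) = -1.257
  s = (11 - (4)·-0.714 - (4)·-0.909 - (4)·-0.250) / (14) = 1.321

(-1.735, 0.782, -1.257, 1.321)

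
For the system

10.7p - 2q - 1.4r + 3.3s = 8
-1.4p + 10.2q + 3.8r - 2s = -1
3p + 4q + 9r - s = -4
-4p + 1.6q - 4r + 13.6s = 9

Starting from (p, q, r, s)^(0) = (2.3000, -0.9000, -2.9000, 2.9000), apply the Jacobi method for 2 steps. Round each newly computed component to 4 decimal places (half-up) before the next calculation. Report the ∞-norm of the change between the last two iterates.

Iteration 1:
  p = (8 - (-2)·-0.9000 - (-1.4)·-2.9000 - (3.3)·2.9000) / (10.7) = -0.6944
  q = (-1 - (-1.4)·2.3000 - (3.8)·-2.9000 - (-2)·2.9000) / (10.2) = 1.8667
  r = (-4 - (3)·2.3000 - (4)·-0.9000 - (-1)·2.9000) / (9) = -0.4889
  s = (9 - (-4)·2.3000 - (1.6)·-0.9000 - (-4)·-2.9000) / (13.6) = 0.5912
Iteration 2:
  p = (8 - (-2)·1.8667 - (-1.4)·-0.4889 - (3.3)·0.5912) / (10.7) = 0.8503
  q = (-1 - (-1.4)·-0.6944 - (3.8)·-0.4889 - (-2)·0.5912) / (10.2) = 0.1047
  r = (-4 - (3)·-0.6944 - (4)·1.8667 - (-1)·0.5912) / (9) = -0.9769
  s = (9 - (-4)·-0.6944 - (1.6)·1.8667 - (-4)·-0.4889) / (13.6) = 0.0941
Change: (1.5447, -1.7620, -0.4880, -0.4971) → max |·| = 1.7620

1.7620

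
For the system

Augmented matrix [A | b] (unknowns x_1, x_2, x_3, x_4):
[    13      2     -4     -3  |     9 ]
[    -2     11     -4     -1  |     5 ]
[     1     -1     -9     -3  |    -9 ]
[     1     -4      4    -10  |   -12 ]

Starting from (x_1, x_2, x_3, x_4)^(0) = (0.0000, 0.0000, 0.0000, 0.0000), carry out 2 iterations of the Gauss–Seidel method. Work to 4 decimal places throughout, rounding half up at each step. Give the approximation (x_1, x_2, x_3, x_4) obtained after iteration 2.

Iteration 1:
  x_1 = (9 - (2)·0.0000 - (-4)·0.0000 - (-3)·0.0000) / (13) = 0.6923
  x_2 = (5 - (-2)·0.6923 - (-4)·0.0000 - (-1)·0.0000) / (11) = 0.5804
  x_3 = (-9 - (1)·0.6923 - (-1)·0.5804 - (-3)·0.0000) / (-9) = 1.0124
  x_4 = (-12 - (1)·0.6923 - (-4)·0.5804 - (4)·1.0124) / (-10) = 1.4420
Iteration 2:
  x_1 = (9 - (2)·0.5804 - (-4)·1.0124 - (-3)·1.4420) / (13) = 1.2473
  x_2 = (5 - (-2)·1.2473 - (-4)·1.0124 - (-1)·1.4420) / (11) = 1.1806
  x_3 = (-9 - (1)·1.2473 - (-1)·1.1806 - (-3)·1.4420) / (-9) = 0.5267
  x_4 = (-12 - (1)·1.2473 - (-4)·1.1806 - (4)·0.5267) / (-10) = 1.0632

(1.2473, 1.1806, 0.5267, 1.0632)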